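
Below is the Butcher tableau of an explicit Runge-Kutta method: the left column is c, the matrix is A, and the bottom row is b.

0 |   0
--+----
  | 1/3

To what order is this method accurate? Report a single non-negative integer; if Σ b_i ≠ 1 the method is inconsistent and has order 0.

b = (1/3)
c = (0)
Σ b_i: 1/3·1 = 1/3 ≠ 1 ⇒ order 0.

0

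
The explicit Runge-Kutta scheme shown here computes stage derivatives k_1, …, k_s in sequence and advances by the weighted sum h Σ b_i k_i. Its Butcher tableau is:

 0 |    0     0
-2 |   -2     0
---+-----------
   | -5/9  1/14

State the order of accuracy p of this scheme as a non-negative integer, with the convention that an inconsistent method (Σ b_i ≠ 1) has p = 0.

0

b = (-5/9, 1/14)
c = (0, -2)
Σ b_i: (-5/9)·1 + 1/14·1 = -61/126 ≠ 1 ⇒ order 0.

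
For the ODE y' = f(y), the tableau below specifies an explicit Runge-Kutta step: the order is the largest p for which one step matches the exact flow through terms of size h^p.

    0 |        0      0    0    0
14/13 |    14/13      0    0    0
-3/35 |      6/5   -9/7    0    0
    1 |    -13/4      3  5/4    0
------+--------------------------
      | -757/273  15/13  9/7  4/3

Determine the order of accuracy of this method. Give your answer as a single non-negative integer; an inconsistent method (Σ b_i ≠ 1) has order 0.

b = (-757/273, 15/13, 9/7, 4/3)
c = (0, 14/13, -3/35, 1)
Ac = (0, 0, -18/13, 1137/364)
Σ b_i: (-757/273)·1 + 15/13·1 + 9/7·1 + 4/3·1 = 1 ✓
b·c: 15/13·14/13 + 9/7·(-3/35) + 4/3·1 = 306281/124215 ≠ 1/2 ⇒ order 1.

1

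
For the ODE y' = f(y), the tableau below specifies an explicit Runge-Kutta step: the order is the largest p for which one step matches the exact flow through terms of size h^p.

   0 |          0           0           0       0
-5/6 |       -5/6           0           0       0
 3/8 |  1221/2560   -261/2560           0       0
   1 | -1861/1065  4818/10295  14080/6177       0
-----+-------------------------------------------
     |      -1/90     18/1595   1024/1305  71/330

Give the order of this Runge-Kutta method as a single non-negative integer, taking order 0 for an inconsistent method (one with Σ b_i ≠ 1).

b = (-1/90, 18/1595, 1024/1305, 71/330)
c = (0, -5/6, 3/8, 1)
Ac = (0, 0, 87/1024, 33/71)
Σ b_i: (-1/90)·1 + 18/1595·1 + 1024/1305·1 + 71/330·1 = 1 ✓
b·c: 18/1595·(-5/6) + 1024/1305·3/8 + 71/330·1 = 1/2 ✓
b·c²: 18/1595·25/36 + 1024/1305·9/64 + 71/330·1 = 1/3 ✓
b·Ac: 1024/1305·87/1024 + 71/330·33/71 = 1/6 ✓
b·c³: 18/1595·(-125/216) + 1024/1305·27/512 + 71/330·1 = 1/4 ✓
b·(c∘Ac): 1024/1305·261/8192 + 71/330·33/71 = 1/8 ✓
b·Ac²: 1024/1305·(-145/2048) + 71/330·275/426 = 1/12 ✓
b·A²c: 71/330·55/284 = 1/24 ✓; 4 stages ⇒ order 4.

4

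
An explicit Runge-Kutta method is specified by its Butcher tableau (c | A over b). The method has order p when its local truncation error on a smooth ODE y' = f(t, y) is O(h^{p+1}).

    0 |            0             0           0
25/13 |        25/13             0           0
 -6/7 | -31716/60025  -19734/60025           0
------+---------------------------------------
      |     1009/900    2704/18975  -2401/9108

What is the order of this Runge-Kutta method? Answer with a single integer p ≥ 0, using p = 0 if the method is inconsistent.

3

b = (1009/900, 2704/18975, -2401/9108)
c = (0, 25/13, -6/7)
Ac = (0, 0, -1518/2401)
Σ b_i: 1009/900·1 + 2704/18975·1 + (-2401/9108)·1 = 1 ✓
b·c: 2704/18975·25/13 + (-2401/9108)·(-6/7) = 1/2 ✓
b·c²: 2704/18975·625/169 + (-2401/9108)·36/49 = 1/3 ✓
b·Ac: (-2401/9108)·(-1518/2401) = 1/6 ✓; 3 stages ⇒ order 3.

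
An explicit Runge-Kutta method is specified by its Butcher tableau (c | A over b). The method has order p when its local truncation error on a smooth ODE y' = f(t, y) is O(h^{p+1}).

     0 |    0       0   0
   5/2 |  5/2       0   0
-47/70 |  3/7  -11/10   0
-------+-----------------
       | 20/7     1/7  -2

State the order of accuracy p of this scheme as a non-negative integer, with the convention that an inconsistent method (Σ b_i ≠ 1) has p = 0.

b = (20/7, 1/7, -2)
c = (0, 5/2, -47/70)
Ac = (0, 0, -11/4)
Σ b_i: 20/7·1 + 1/7·1 + (-2)·1 = 1 ✓
b·c: 1/7·5/2 + (-2)·(-47/70) = 17/10 ≠ 1/2 ⇒ order 1.

1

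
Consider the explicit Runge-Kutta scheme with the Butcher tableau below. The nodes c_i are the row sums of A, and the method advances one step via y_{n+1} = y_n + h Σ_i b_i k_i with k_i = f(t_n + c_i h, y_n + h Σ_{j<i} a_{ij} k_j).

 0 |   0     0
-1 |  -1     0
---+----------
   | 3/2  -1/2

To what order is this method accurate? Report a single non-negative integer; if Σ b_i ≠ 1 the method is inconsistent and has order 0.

2

b = (3/2, -1/2)
c = (0, -1)
Σ b_i: 3/2·1 + (-1/2)·1 = 1 ✓
b·c: (-1/2)·(-1) = 1/2 ✓; 2 stages ⇒ order 2.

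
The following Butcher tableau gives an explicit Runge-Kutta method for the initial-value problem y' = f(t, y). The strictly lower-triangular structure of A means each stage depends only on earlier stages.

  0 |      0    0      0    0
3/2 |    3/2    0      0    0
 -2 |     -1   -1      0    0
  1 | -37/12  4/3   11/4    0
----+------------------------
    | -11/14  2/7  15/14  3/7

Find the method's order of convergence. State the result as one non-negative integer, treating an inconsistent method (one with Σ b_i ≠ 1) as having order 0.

1

b = (-11/14, 2/7, 15/14, 3/7)
c = (0, 3/2, -2, 1)
Ac = (0, 0, -3/2, -7/2)
Σ b_i: (-11/14)·1 + 2/7·1 + 15/14·1 + 3/7·1 = 1 ✓
b·c: 2/7·3/2 + 15/14·(-2) + 3/7·1 = -9/7 ≠ 1/2 ⇒ order 1.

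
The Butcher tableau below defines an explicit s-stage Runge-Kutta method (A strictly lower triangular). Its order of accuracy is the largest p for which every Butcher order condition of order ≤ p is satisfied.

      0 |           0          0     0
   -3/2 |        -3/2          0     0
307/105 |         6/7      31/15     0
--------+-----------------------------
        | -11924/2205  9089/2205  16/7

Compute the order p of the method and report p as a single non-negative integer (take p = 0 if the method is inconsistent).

b = (-11924/2205, 9089/2205, 16/7)
c = (0, -3/2, 307/105)
Ac = (0, 0, -31/10)
Σ b_i: (-11924/2205)·1 + 9089/2205·1 + 16/7·1 = 1 ✓
b·c: 9089/2205·(-3/2) + 16/7·307/105 = 1/2 ✓
b·c²: 9089/2205·9/4 + 16/7·94249/11025 = 8894971/308700 ≠ 1/3 ⇒ order 2.
b·Ac: 16/7·(-31/10) = -248/35 ≠ 1/6

2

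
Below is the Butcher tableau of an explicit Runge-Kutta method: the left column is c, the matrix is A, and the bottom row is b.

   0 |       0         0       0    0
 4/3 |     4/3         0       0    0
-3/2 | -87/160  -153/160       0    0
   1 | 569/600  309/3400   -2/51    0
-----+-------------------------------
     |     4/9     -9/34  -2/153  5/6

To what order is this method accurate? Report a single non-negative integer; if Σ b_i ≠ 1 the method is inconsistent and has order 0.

4

b = (4/9, -9/34, -2/153, 5/6)
c = (0, 4/3, -3/2, 1)
Ac = (0, 0, -51/40, 9/50)
Σ b_i: 4/9·1 + (-9/34)·1 + (-2/153)·1 + 5/6·1 = 1 ✓
b·c: (-9/34)·4/3 + (-2/153)·(-3/2) + 5/6·1 = 1/2 ✓
b·c²: (-9/34)·16/9 + (-2/153)·9/4 + 5/6·1 = 1/3 ✓
b·Ac: (-2/153)·(-51/40) + 5/6·9/50 = 1/6 ✓
b·c³: (-9/34)·64/27 + (-2/153)·(-27/8) + 5/6·1 = 1/4 ✓
b·(c∘Ac): (-2/153)·153/80 + 5/6·9/50 = 1/8 ✓
b·Ac²: (-2/153)·(-17/10) + 5/6·11/150 = 1/12 ✓
b·A²c: 5/6·1/20 = 1/24 ✓; 4 stages ⇒ order 4.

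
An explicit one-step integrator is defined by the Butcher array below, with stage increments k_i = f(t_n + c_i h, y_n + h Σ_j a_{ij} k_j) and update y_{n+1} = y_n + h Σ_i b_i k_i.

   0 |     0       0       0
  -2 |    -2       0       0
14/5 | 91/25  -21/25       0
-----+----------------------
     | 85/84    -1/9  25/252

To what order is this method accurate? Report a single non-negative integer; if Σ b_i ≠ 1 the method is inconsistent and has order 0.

3

b = (85/84, -1/9, 25/252)
c = (0, -2, 14/5)
Ac = (0, 0, 42/25)
Σ b_i: 85/84·1 + (-1/9)·1 + 25/252·1 = 1 ✓
b·c: (-1/9)·(-2) + 25/252·14/5 = 1/2 ✓
b·c²: (-1/9)·4 + 25/252·196/25 = 1/3 ✓
b·Ac: 25/252·42/25 = 1/6 ✓; 3 stages ⇒ order 3.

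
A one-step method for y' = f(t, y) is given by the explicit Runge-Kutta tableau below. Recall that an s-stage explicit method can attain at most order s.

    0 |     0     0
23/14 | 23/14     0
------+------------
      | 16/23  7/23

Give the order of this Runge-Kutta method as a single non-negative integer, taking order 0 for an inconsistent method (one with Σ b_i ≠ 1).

b = (16/23, 7/23)
c = (0, 23/14)
Σ b_i: 16/23·1 + 7/23·1 = 1 ✓
b·c: 7/23·23/14 = 1/2 ✓; 2 stages ⇒ order 2.

2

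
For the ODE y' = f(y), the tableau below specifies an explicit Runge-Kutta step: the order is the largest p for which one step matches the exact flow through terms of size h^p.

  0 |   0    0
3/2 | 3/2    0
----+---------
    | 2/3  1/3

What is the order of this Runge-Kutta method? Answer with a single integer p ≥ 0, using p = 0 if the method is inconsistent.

b = (2/3, 1/3)
c = (0, 3/2)
Σ b_i: 2/3·1 + 1/3·1 = 1 ✓
b·c: 1/3·3/2 = 1/2 ✓; 2 stages ⇒ order 2.

2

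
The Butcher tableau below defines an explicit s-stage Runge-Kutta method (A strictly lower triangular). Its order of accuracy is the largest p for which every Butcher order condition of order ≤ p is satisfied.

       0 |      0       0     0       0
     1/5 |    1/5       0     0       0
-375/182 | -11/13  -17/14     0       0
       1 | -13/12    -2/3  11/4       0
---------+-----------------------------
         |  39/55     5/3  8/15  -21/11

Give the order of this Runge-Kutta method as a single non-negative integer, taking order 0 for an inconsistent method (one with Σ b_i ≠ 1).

1

b = (39/55, 5/3, 8/15, -21/11)
c = (0, 1/5, -375/182, 1)
Ac = (0, 0, -17/70, -63331/10920)
Σ b_i: 39/55·1 + 5/3·1 + 8/15·1 + (-21/11)·1 = 1 ✓
b·c: 5/3·1/5 + 8/15·(-375/182) + (-21/11)·1 = -8032/3003 ≠ 1/2 ⇒ order 1.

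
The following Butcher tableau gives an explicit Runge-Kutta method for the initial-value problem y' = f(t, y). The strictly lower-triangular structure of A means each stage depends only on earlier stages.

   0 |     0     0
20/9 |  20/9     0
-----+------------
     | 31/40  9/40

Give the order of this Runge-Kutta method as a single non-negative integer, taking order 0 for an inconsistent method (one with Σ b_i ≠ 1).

b = (31/40, 9/40)
c = (0, 20/9)
Σ b_i: 31/40·1 + 9/40·1 = 1 ✓
b·c: 9/40·20/9 = 1/2 ✓; 2 stages ⇒ order 2.

2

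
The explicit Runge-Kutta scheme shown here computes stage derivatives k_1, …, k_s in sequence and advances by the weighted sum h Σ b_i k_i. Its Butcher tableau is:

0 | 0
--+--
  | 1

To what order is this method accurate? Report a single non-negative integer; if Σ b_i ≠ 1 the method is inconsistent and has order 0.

b = (1)
c = (0)
Σ b_i: 1·1 = 1 ✓; 1 stage ⇒ order 1.

1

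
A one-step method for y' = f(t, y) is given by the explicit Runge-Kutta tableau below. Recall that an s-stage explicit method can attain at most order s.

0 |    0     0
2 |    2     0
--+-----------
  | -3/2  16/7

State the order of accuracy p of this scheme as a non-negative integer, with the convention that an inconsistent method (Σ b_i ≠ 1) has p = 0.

0

b = (-3/2, 16/7)
c = (0, 2)
Σ b_i: (-3/2)·1 + 16/7·1 = 11/14 ≠ 1 ⇒ order 0.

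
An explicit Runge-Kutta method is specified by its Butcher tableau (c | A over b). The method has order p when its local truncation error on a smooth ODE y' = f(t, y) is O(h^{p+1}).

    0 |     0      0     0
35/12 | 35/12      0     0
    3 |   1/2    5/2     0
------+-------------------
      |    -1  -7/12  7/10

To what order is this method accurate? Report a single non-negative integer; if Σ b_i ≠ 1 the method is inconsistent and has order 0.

0

b = (-1, -7/12, 7/10)
c = (0, 35/12, 3)
Ac = (0, 0, 175/24)
Σ b_i: (-1)·1 + (-7/12)·1 + 7/10·1 = -53/60 ≠ 1 ⇒ order 0.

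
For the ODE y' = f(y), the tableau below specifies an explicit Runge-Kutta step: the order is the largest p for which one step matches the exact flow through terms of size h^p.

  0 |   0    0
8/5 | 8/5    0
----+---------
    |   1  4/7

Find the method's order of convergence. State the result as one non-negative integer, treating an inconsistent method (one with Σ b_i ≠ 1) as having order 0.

0

b = (1, 4/7)
c = (0, 8/5)
Σ b_i: 1·1 + 4/7·1 = 11/7 ≠ 1 ⇒ order 0.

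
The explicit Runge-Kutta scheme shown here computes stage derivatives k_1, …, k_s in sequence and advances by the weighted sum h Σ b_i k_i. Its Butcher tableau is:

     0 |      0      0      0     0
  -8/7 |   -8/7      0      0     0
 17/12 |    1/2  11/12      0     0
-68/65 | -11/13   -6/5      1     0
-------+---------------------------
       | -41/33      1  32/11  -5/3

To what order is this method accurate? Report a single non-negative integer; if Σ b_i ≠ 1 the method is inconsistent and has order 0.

1

b = (-41/33, 1, 32/11, -5/3)
c = (0, -8/7, 17/12, -68/65)
Ac = (0, 0, -22/21, 1171/420)
Σ b_i: (-41/33)·1 + 1·1 + 32/11·1 + (-5/3)·1 = 1 ✓
b·c: 1·(-8/7) + 32/11·17/12 + (-5/3)·(-68/65) = 14180/3003 ≠ 1/2 ⇒ order 1.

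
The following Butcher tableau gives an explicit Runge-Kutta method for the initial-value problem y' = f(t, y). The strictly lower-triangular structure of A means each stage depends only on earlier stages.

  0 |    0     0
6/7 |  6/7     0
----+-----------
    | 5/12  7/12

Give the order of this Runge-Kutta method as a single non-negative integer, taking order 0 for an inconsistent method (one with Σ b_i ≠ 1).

b = (5/12, 7/12)
c = (0, 6/7)
Σ b_i: 5/12·1 + 7/12·1 = 1 ✓
b·c: 7/12·6/7 = 1/2 ✓; 2 stages ⇒ order 2.

2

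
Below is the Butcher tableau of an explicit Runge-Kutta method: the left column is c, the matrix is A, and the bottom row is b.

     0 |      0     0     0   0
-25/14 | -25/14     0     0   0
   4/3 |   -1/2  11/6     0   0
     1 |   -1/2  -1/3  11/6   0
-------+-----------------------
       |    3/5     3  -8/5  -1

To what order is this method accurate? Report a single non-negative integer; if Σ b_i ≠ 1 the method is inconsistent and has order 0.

1

b = (3/5, 3, -8/5, -1)
c = (0, -25/14, 4/3, 1)
Ac = (0, 0, -275/84, 383/126)
Σ b_i: 3/5·1 + 3·1 + (-8/5)·1 + (-1)·1 = 1 ✓
b·c: 3·(-25/14) + (-8/5)·4/3 + (-1)·1 = -1783/210 ≠ 1/2 ⇒ order 1.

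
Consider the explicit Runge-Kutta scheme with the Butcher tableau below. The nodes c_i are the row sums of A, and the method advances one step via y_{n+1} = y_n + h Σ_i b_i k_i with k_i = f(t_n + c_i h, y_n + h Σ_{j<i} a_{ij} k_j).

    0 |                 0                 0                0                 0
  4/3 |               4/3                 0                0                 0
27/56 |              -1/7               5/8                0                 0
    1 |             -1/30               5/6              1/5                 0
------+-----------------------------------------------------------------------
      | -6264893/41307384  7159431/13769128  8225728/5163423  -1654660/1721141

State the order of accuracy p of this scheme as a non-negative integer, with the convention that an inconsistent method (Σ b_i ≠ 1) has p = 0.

3

b = (-6264893/41307384, 7159431/13769128, 8225728/5163423, -1654660/1721141)
c = (0, 4/3, 27/56, 1)
Ac = (0, 0, 5/6, 3043/2520)
Σ b_i: (-6264893/41307384)·1 + 7159431/13769128·1 + 8225728/5163423·1 + (-1654660/1721141)·1 = 1 ✓
b·c: 7159431/13769128·4/3 + 8225728/5163423·27/56 + (-1654660/1721141)·1 = 1/2 ✓
b·c²: 7159431/13769128·16/9 + 8225728/5163423·729/3136 + (-1654660/1721141)·1 = 1/3 ✓
b·Ac: 8225728/5163423·5/6 + (-1654660/1721141)·3043/2520 = 1/6 ✓
b·c³: 7159431/13769128·64/27 + 8225728/5163423·19683/175616 + (-1654660/1721141)·1 = 390078583/867455064 ≠ 1/4 ⇒ order 3.
b·(c∘Ac): 8225728/5163423·45/112 + (-1654660/1721141)·3043/2520 = -16135337/30980538 ≠ 1/8
b·Ac²: 8225728/5163423·10/9 + (-1654660/1721141)·646883/423360 = 522435061/1734910128 ≠ 1/12
b·A²c: (-1654660/1721141)·1/6 = -827330/5163423 ≠ 1/24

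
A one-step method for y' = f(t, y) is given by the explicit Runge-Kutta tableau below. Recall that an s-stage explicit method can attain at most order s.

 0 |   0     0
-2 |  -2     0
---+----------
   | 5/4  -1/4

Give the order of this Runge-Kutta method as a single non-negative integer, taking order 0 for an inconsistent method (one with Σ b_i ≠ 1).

b = (5/4, -1/4)
c = (0, -2)
Σ b_i: 5/4·1 + (-1/4)·1 = 1 ✓
b·c: (-1/4)·(-2) = 1/2 ✓; 2 stages ⇒ order 2.

2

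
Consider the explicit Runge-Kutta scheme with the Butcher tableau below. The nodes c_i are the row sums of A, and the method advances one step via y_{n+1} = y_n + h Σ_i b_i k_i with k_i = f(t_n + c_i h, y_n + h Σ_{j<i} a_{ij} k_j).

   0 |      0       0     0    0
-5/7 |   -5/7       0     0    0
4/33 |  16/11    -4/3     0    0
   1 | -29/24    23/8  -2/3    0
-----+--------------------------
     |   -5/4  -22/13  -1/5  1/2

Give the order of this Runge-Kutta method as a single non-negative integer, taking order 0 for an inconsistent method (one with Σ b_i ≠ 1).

0

b = (-5/4, -22/13, -1/5, 1/2)
c = (0, -5/7, 4/33, 1)
Ac = (0, 0, 20/21, -11833/5544)
Σ b_i: (-5/4)·1 + (-22/13)·1 + (-1/5)·1 + 1/2·1 = -687/260 ≠ 1 ⇒ order 0.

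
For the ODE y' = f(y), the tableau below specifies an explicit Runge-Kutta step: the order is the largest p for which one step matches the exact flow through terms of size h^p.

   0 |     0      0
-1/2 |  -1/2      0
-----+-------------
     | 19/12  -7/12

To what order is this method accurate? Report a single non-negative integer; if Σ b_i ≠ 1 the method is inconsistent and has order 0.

b = (19/12, -7/12)
c = (0, -1/2)
Σ b_i: 19/12·1 + (-7/12)·1 = 1 ✓
b·c: (-7/12)·(-1/2) = 7/24 ≠ 1/2 ⇒ order 1.

1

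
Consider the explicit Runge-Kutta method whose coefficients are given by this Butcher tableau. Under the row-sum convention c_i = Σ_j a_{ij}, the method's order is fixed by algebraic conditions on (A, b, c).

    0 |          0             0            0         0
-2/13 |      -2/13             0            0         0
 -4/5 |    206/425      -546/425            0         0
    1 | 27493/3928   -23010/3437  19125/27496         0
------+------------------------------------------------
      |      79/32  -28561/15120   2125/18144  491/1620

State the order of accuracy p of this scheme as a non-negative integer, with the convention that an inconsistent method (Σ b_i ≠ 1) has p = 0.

b = (79/32, -28561/15120, 2125/18144, 491/1620)
c = (0, -2/13, -4/5, 1)
Ac = (0, 0, 84/425, 465/982)
Σ b_i: 79/32·1 + (-28561/15120)·1 + 2125/18144·1 + 491/1620·1 = 1 ✓
b·c: (-28561/15120)·(-2/13) + 2125/18144·(-4/5) + 491/1620·1 = 1/2 ✓
b·c²: (-28561/15120)·4/169 + 2125/18144·16/25 + 491/1620·1 = 1/3 ✓
b·Ac: 2125/18144·84/425 + 491/1620·465/982 = 1/6 ✓
b·c³: (-28561/15120)·(-8/2197) + 2125/18144·(-64/125) + 491/1620·1 = 1/4 ✓
b·(c∘Ac): 2125/18144·(-336/2125) + 491/1620·465/982 = 1/8 ✓
b·Ac²: 2125/18144·(-168/5525) + 491/1620·1830/6383 = 1/12 ✓
b·A²c: 491/1620·135/982 = 1/24 ✓; 4 stages ⇒ order 4.

4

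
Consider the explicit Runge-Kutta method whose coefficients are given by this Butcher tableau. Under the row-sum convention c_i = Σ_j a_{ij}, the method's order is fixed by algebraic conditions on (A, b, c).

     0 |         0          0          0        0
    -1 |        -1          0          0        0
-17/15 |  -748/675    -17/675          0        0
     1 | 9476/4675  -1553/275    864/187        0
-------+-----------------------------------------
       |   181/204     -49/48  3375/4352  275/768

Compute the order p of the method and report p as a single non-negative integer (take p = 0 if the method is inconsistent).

b = (181/204, -49/48, 3375/4352, 275/768)
c = (0, -1, -17/15, 1)
Ac = (0, 0, 17/675, 113/275)
Σ b_i: 181/204·1 + (-49/48)·1 + 3375/4352·1 + 275/768·1 = 1 ✓
b·c: (-49/48)·(-1) + 3375/4352·(-17/15) + 275/768·1 = 1/2 ✓
b·c²: (-49/48)·1 + 3375/4352·289/225 + 275/768·1 = 1/3 ✓
b·Ac: 3375/4352·17/675 + 275/768·113/275 = 1/6 ✓
b·c³: (-49/48)·(-1) + 3375/4352·(-4913/3375) + 275/768·1 = 1/4 ✓
b·(c∘Ac): 3375/4352·(-289/10125) + 275/768·113/275 = 1/8 ✓
b·Ac²: 3375/4352·(-17/675) + 275/768·79/275 = 1/12 ✓
b·A²c: 275/768·32/275 = 1/24 ✓; 4 stages ⇒ order 4.

4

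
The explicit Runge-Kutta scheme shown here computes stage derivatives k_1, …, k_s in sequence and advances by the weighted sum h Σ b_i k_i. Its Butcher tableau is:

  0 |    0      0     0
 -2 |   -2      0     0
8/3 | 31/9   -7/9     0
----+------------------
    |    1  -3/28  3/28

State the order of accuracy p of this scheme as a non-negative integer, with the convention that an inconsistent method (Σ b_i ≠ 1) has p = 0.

b = (1, -3/28, 3/28)
c = (0, -2, 8/3)
Ac = (0, 0, 14/9)
Σ b_i: 1·1 + (-3/28)·1 + 3/28·1 = 1 ✓
b·c: (-3/28)·(-2) + 3/28·8/3 = 1/2 ✓
b·c²: (-3/28)·4 + 3/28·64/9 = 1/3 ✓
b·Ac: 3/28·14/9 = 1/6 ✓; 3 stages ⇒ order 3.

3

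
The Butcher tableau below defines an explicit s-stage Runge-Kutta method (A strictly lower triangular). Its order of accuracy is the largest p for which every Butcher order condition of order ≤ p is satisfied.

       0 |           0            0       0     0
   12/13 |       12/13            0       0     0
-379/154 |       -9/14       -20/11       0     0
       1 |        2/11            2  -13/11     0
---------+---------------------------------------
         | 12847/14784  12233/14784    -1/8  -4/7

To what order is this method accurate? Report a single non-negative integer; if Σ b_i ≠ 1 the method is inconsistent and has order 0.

b = (12847/14784, 12233/14784, -1/8, -4/7)
c = (0, 12/13, -379/154, 1)
Ac = (0, 0, -240/143, 104707/22022)
Σ b_i: 12847/14784·1 + 12233/14784·1 + (-1/8)·1 + (-4/7)·1 = 1 ✓
b·c: 12233/14784·12/13 + (-1/8)·(-379/154) + (-4/7)·1 = 1/2 ✓
b·c²: 12233/14784·144/169 + (-1/8)·143641/23716 + (-4/7)·1 = -1537773/2466464 ≠ 1/3 ⇒ order 2.
b·Ac: (-1/8)·(-240/143) + (-4/7)·104707/22022 = -193244/77077 ≠ 1/6

2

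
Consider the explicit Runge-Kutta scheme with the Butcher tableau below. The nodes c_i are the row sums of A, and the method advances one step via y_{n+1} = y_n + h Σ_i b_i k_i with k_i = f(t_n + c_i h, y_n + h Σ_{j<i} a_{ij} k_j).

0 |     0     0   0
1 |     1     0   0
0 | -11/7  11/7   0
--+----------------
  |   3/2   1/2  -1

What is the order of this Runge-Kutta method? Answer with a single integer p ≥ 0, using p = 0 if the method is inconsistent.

2

b = (3/2, 1/2, -1)
c = (0, 1, 0)
Ac = (0, 0, 11/7)
Σ b_i: 3/2·1 + 1/2·1 + (-1)·1 = 1 ✓
b·c: 1/2·1 = 1/2 ✓
b·c²: 1/2·1 = 1/2 ≠ 1/3 ⇒ order 2.
b·Ac: (-1)·11/7 = -11/7 ≠ 1/6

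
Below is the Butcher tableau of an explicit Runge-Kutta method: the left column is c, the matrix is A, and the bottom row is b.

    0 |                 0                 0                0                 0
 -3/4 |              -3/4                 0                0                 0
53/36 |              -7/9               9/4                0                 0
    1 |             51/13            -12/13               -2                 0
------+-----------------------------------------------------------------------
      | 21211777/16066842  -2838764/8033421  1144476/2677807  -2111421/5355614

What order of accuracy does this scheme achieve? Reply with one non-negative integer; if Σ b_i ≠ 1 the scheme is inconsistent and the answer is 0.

3

b = (21211777/16066842, -2838764/8033421, 1144476/2677807, -2111421/5355614)
c = (0, -3/4, 53/36, 1)
Ac = (0, 0, -27/16, -527/234)
Σ b_i: 21211777/16066842·1 + (-2838764/8033421)·1 + 1144476/2677807·1 + (-2111421/5355614)·1 = 1 ✓
b·c: (-2838764/8033421)·(-3/4) + 1144476/2677807·53/36 + (-2111421/5355614)·1 = 1/2 ✓
b·c²: (-2838764/8033421)·9/16 + 1144476/2677807·2809/1296 + (-2111421/5355614)·1 = 1/3 ✓
b·Ac: 1144476/2677807·(-27/16) + (-2111421/5355614)·(-527/234) = 1/6 ✓
b·c³: (-2838764/8033421)·(-27/64) + 1144476/2677807·148877/46656 + (-2111421/5355614)·1 = 647018773/578406312 ≠ 1/4 ⇒ order 3.
b·(c∘Ac): 1144476/2677807·(-159/64) + (-2111421/5355614)·(-527/234) = -22353751/128534736 ≠ 1/8
b·Ac²: 1144476/2677807·81/64 + (-2111421/5355614)·(-40891/8424) = 1419770051/578406312 ≠ 1/12
b·A²c: (-2111421/5355614)·27/8 = -57008367/42844912 ≠ 1/24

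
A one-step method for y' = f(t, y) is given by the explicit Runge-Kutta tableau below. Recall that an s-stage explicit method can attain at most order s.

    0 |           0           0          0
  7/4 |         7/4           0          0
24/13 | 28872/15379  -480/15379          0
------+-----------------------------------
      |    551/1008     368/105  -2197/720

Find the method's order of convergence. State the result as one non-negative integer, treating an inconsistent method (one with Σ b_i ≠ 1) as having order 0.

b = (551/1008, 368/105, -2197/720)
c = (0, 7/4, 24/13)
Ac = (0, 0, -120/2197)
Σ b_i: 551/1008·1 + 368/105·1 + (-2197/720)·1 = 1 ✓
b·c: 368/105·7/4 + (-2197/720)·24/13 = 1/2 ✓
b·c²: 368/105·49/16 + (-2197/720)·576/169 = 1/3 ✓
b·Ac: (-2197/720)·(-120/2197) = 1/6 ✓; 3 stages ⇒ order 3.

3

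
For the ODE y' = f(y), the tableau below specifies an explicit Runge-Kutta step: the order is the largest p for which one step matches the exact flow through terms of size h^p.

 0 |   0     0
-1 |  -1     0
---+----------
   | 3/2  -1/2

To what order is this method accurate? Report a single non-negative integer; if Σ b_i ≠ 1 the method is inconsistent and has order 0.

b = (3/2, -1/2)
c = (0, -1)
Σ b_i: 3/2·1 + (-1/2)·1 = 1 ✓
b·c: (-1/2)·(-1) = 1/2 ✓; 2 stages ⇒ order 2.

2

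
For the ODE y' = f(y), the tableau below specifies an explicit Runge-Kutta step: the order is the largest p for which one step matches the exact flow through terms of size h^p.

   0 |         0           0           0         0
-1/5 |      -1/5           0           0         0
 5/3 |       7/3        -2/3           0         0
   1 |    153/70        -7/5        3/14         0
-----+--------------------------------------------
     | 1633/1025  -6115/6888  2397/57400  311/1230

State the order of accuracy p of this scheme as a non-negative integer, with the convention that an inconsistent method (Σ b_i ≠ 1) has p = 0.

3

b = (1633/1025, -6115/6888, 2397/57400, 311/1230)
c = (0, -1/5, 5/3, 1)
Ac = (0, 0, 2/15, 223/350)
Σ b_i: 1633/1025·1 + (-6115/6888)·1 + 2397/57400·1 + 311/1230·1 = 1 ✓
b·c: (-6115/6888)·(-1/5) + 2397/57400·5/3 + 311/1230·1 = 1/2 ✓
b·c²: (-6115/6888)·1/25 + 2397/57400·25/9 + 311/1230·1 = 1/3 ✓
b·Ac: 2397/57400·2/15 + 311/1230·223/350 = 1/6 ✓
b·c³: (-6115/6888)·(-1/125) + 2397/57400·125/27 + 311/1230·1 = 8363/18450 ≠ 1/4 ⇒ order 3.
b·(c∘Ac): 2397/57400·2/9 + 311/1230·223/350 = 18337/107625 ≠ 1/8
b·Ac²: 2397/57400·(-2/75) + 311/1230·2831/5250 = 499/3690 ≠ 1/12
b·A²c: 311/1230·1/35 = 311/43050 ≠ 1/24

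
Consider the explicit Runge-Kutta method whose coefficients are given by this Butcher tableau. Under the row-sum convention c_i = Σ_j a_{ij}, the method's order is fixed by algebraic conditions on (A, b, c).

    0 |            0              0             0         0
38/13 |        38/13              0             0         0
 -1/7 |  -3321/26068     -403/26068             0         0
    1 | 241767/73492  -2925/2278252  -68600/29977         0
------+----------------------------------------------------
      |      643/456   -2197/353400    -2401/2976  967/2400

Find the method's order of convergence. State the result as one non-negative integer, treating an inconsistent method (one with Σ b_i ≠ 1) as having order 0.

b = (643/456, -2197/353400, -2401/2976, 967/2400)
c = (0, 38/13, -1/7, 1)
Ac = (0, 0, -31/686, 625/1934)
Σ b_i: 643/456·1 + (-2197/353400)·1 + (-2401/2976)·1 + 967/2400·1 = 1 ✓
b·c: (-2197/353400)·38/13 + (-2401/2976)·(-1/7) + 967/2400·1 = 1/2 ✓
b·c²: (-2197/353400)·1444/169 + (-2401/2976)·1/49 + 967/2400·1 = 1/3 ✓
b·Ac: (-2401/2976)·(-31/686) + 967/2400·625/1934 = 1/6 ✓
b·c³: (-2197/353400)·54872/2197 + (-2401/2976)·(-1/343) + 967/2400·1 = 1/4 ✓
b·(c∘Ac): (-2401/2976)·31/4802 + 967/2400·625/1934 = 1/8 ✓
b·Ac²: (-2401/2976)·(-589/4459) + 967/2400·(-725/12571) = 1/12 ✓
b·A²c: 967/2400·100/967 = 1/24 ✓; 4 stages ⇒ order 4.

4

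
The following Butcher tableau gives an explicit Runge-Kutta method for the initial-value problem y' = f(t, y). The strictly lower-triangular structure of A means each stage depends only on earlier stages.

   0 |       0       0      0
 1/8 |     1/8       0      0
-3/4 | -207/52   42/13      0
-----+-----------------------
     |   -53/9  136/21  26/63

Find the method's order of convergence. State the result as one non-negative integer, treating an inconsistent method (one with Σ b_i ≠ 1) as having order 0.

3

b = (-53/9, 136/21, 26/63)
c = (0, 1/8, -3/4)
Ac = (0, 0, 21/52)
Σ b_i: (-53/9)·1 + 136/21·1 + 26/63·1 = 1 ✓
b·c: 136/21·1/8 + 26/63·(-3/4) = 1/2 ✓
b·c²: 136/21·1/64 + 26/63·9/16 = 1/3 ✓
b·Ac: 26/63·21/52 = 1/6 ✓; 3 stages ⇒ order 3.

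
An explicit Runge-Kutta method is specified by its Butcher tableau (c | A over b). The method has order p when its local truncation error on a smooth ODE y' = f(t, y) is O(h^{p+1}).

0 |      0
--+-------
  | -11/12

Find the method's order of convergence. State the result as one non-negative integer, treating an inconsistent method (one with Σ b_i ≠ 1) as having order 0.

0

b = (-11/12)
c = (0)
Σ b_i: (-11/12)·1 = -11/12 ≠ 1 ⇒ order 0.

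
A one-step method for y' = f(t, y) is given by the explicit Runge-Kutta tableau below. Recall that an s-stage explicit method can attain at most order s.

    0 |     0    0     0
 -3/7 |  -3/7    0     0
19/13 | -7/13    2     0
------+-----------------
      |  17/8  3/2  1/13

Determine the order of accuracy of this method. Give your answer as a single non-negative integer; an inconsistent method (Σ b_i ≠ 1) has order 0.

b = (17/8, 3/2, 1/13)
c = (0, -3/7, 19/13)
Ac = (0, 0, -6/7)
Σ b_i: 17/8·1 + 3/2·1 + 1/13·1 = 385/104 ≠ 1 ⇒ order 0.

0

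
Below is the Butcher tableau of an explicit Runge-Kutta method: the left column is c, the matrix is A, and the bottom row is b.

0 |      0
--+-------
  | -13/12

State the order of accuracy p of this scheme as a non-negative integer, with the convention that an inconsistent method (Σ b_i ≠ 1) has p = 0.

0

b = (-13/12)
c = (0)
Σ b_i: (-13/12)·1 = -13/12 ≠ 1 ⇒ order 0.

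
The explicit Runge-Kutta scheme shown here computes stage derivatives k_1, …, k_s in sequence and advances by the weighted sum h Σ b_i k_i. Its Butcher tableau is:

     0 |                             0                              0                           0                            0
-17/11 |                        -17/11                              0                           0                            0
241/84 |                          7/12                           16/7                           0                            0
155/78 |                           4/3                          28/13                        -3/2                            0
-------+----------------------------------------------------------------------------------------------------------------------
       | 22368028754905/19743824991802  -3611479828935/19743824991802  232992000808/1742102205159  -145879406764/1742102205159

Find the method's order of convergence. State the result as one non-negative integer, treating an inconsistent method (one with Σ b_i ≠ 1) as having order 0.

3

b = (22368028754905/19743824991802, -3611479828935/19743824991802, 232992000808/1742102205159, -145879406764/1742102205159)
c = (0, -17/11, 241/84, 155/78)
Ac = (0, 0, -272/77, -61119/8008)
Σ b_i: 22368028754905/19743824991802·1 + (-3611479828935/19743824991802)·1 + 232992000808/1742102205159·1 + (-145879406764/1742102205159)·1 = 1 ✓
b·c: (-3611479828935/19743824991802)·(-17/11) + 232992000808/1742102205159·241/84 + (-145879406764/1742102205159)·155/78 = 1/2 ✓
b·c²: (-3611479828935/19743824991802)·289/121 + 232992000808/1742102205159·58081/7056 + (-145879406764/1742102205159)·24025/6084 = 1/3 ✓
b·Ac: 232992000808/1742102205159·(-272/77) + (-145879406764/1742102205159)·(-61119/8008) = 1/6 ✓
b·c³: (-3611479828935/19743824991802)·(-4913/1331) + 232992000808/1742102205159·13997521/592704 + (-145879406764/1742102205159)·3723875/474552 = 44315726326271441/13950754458913272 ≠ 1/4 ⇒ order 3.
b·(c∘Ac): 232992000808/1742102205159·(-16388/1617) + (-145879406764/1742102205159)·(-3157815/208208) = -19645761088919/229957491080988 ≠ 1/8
b·Ac²: 232992000808/1742102205159·4624/847 + (-145879406764/1742102205159)·(-53296645/7399392) = 4292371712697023/3219404875133832 ≠ 1/12
b·A²c: (-145879406764/1742102205159)·408/77 = -2834228474272/6387708085583 ≠ 1/24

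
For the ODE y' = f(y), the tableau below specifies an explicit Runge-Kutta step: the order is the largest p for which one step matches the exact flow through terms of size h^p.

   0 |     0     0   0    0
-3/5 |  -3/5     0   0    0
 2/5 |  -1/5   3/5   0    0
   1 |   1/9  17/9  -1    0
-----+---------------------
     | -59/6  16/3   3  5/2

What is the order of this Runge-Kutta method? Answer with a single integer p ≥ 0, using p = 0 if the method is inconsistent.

2

b = (-59/6, 16/3, 3, 5/2)
c = (0, -3/5, 2/5, 1)
Ac = (0, 0, -9/25, -23/15)
Σ b_i: (-59/6)·1 + 16/3·1 + 3·1 + 5/2·1 = 1 ✓
b·c: 16/3·(-3/5) + 3·2/5 + 5/2·1 = 1/2 ✓
b·c²: 16/3·9/25 + 3·4/25 + 5/2·1 = 49/10 ≠ 1/3 ⇒ order 2.
b·Ac: 3·(-9/25) + 5/2·(-23/15) = -737/150 ≠ 1/6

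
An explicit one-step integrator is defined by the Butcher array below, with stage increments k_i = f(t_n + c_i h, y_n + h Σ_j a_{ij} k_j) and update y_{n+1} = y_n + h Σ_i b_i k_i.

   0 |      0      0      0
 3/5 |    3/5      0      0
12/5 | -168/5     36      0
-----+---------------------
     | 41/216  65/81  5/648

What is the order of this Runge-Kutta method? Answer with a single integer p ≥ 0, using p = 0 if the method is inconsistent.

3

b = (41/216, 65/81, 5/648)
c = (0, 3/5, 12/5)
Ac = (0, 0, 108/5)
Σ b_i: 41/216·1 + 65/81·1 + 5/648·1 = 1 ✓
b·c: 65/81·3/5 + 5/648·12/5 = 1/2 ✓
b·c²: 65/81·9/25 + 5/648·144/25 = 1/3 ✓
b·Ac: 5/648·108/5 = 1/6 ✓; 3 stages ⇒ order 3.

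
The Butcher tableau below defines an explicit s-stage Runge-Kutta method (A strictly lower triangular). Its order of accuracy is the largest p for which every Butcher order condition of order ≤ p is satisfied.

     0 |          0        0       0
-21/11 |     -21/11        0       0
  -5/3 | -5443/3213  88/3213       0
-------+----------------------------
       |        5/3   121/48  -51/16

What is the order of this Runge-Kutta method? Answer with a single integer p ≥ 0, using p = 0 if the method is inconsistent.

b = (5/3, 121/48, -51/16)
c = (0, -21/11, -5/3)
Ac = (0, 0, -8/153)
Σ b_i: 5/3·1 + 121/48·1 + (-51/16)·1 = 1 ✓
b·c: 121/48·(-21/11) + (-51/16)·(-5/3) = 1/2 ✓
b·c²: 121/48·441/121 + (-51/16)·25/9 = 1/3 ✓
b·Ac: (-51/16)·(-8/153) = 1/6 ✓; 3 stages ⇒ order 3.

3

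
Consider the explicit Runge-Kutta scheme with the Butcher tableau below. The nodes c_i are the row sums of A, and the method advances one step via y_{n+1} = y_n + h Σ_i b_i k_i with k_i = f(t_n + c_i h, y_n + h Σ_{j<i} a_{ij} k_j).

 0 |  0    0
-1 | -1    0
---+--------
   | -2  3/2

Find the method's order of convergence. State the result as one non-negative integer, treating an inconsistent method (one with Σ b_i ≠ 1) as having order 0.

b = (-2, 3/2)
c = (0, -1)
Σ b_i: (-2)·1 + 3/2·1 = -1/2 ≠ 1 ⇒ order 0.

0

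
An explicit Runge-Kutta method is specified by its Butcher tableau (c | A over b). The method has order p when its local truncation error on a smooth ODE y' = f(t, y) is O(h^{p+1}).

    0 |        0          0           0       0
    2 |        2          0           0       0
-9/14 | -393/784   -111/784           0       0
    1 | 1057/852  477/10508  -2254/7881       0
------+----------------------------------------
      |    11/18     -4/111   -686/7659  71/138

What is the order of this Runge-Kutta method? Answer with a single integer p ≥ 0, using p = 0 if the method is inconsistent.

b = (11/18, -4/111, -686/7659, 71/138)
c = (0, 2, -9/14, 1)
Ac = (0, 0, -111/392, 39/142)
Σ b_i: 11/18·1 + (-4/111)·1 + (-686/7659)·1 + 71/138·1 = 1 ✓
b·c: (-4/111)·2 + (-686/7659)·(-9/14) + 71/138·1 = 1/2 ✓
b·c²: (-4/111)·4 + (-686/7659)·81/196 + 71/138·1 = 1/3 ✓
b·Ac: (-686/7659)·(-111/392) + 71/138·39/142 = 1/6 ✓
b·c³: (-4/111)·8 + (-686/7659)·(-729/2744) + 71/138·1 = 1/4 ✓
b·(c∘Ac): (-686/7659)·999/5488 + 71/138·39/142 = 1/8 ✓
b·Ac²: (-686/7659)·(-111/196) + 71/138·9/142 = 1/12 ✓
b·A²c: 71/138·23/284 = 1/24 ✓; 4 stages ⇒ order 4.

4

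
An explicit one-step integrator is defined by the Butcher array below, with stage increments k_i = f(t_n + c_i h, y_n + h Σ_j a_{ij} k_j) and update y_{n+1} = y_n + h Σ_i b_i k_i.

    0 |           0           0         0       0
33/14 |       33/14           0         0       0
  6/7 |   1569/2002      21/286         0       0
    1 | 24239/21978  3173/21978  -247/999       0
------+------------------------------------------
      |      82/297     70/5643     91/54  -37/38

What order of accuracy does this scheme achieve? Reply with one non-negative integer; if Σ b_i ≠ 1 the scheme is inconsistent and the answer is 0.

b = (82/297, 70/5643, 91/54, -37/38)
c = (0, 33/14, 6/7, 1)
Ac = (0, 0, 9/52, 19/148)
Σ b_i: 82/297·1 + 70/5643·1 + 91/54·1 + (-37/38)·1 = 1 ✓
b·c: 70/5643·33/14 + 91/54·6/7 + (-37/38)·1 = 1/2 ✓
b·c²: 70/5643·1089/196 + 91/54·36/49 + (-37/38)·1 = 1/3 ✓
b·Ac: 91/54·9/52 + (-37/38)·19/148 = 1/6 ✓
b·c³: 70/5643·35937/2744 + 91/54·216/343 + (-37/38)·1 = 1/4 ✓
b·(c∘Ac): 91/54·27/182 + (-37/38)·19/148 = 1/8 ✓
b·Ac²: 91/54·297/728 + (-37/38)·551/888 = 1/12 ✓
b·A²c: (-37/38)·(-19/444) = 1/24 ✓; 4 stages ⇒ order 4.

4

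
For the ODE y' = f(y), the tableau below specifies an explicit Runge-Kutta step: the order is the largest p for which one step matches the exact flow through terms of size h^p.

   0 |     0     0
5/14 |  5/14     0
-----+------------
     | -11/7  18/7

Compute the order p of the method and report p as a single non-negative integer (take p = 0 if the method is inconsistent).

1

b = (-11/7, 18/7)
c = (0, 5/14)
Σ b_i: (-11/7)·1 + 18/7·1 = 1 ✓
b·c: 18/7·5/14 = 45/49 ≠ 1/2 ⇒ order 1.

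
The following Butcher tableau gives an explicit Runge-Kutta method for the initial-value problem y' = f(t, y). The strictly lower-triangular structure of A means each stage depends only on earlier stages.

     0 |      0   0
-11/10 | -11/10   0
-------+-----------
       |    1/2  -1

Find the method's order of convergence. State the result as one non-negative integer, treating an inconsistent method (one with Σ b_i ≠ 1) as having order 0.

0

b = (1/2, -1)
c = (0, -11/10)
Σ b_i: 1/2·1 + (-1)·1 = -1/2 ≠ 1 ⇒ order 0.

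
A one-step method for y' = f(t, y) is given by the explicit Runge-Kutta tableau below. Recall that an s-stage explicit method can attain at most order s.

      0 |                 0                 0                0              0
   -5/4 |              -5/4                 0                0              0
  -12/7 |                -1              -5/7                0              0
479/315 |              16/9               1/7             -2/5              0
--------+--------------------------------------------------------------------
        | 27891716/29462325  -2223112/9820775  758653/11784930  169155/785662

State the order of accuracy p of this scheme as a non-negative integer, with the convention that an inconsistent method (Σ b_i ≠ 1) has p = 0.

b = (27891716/29462325, -2223112/9820775, 758653/11784930, 169155/785662)
c = (0, -5/4, -12/7, 479/315)
Ac = (0, 0, 25/28, 71/140)
Σ b_i: 27891716/29462325·1 + (-2223112/9820775)·1 + 758653/11784930·1 + 169155/785662·1 = 1 ✓
b·c: (-2223112/9820775)·(-5/4) + 758653/11784930·(-12/7) + 169155/785662·479/315 = 1/2 ✓
b·c²: (-2223112/9820775)·25/16 + 758653/11784930·144/49 + 169155/785662·229441/99225 = 1/3 ✓
b·Ac: 758653/11784930·25/28 + 169155/785662·71/140 = 1/6 ✓
b·c³: (-2223112/9820775)·(-125/64) + 758653/11784930·(-1728/343) + 169155/785662·109902239/31255875 = 90935692339/103943082600 ≠ 1/4 ⇒ order 3.
b·(c∘Ac): 758653/11784930·(-75/49) + 169155/785662·34009/44100 = 7424933/109992680 ≠ 1/8
b·Ac²: 758653/11784930·(-125/112) + 169155/785662·(-3733/3920) = -18272773/65995608 ≠ 1/12
b·A²c: 169155/785662·(-5/14) = -120825/1571324 ≠ 1/24

3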